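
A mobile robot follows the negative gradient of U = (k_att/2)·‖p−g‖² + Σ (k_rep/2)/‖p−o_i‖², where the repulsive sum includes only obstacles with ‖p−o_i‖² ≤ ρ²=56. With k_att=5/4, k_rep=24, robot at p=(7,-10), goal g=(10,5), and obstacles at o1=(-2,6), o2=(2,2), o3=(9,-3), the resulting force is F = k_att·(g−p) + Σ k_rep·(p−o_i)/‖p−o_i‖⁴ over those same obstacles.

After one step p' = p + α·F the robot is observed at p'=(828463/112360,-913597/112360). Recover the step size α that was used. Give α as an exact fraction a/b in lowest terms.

F_att = 5/4·(g−p) = 5/4·(3,15) = (3.7500,18.7500)
o1: d²=337 > ρ²=56 → inactive
o2: d²=169 > ρ²=56 → inactive
o3: d²=53 ≤ ρ²=56; F_rep = 24·(-2,-7)/53² = (-0.0171,-0.0598)
F = F_att + ΣF_rep = (3.7329,18.6902)
Δp = p'−p = (0.3733,1.8690); α = Δx/Fx = (41943/112360) / (41943/11236) = 1/10
check: Δy/Fy = (210003/112360) / (210003/11236) = 1/10 ✓

α = 1/10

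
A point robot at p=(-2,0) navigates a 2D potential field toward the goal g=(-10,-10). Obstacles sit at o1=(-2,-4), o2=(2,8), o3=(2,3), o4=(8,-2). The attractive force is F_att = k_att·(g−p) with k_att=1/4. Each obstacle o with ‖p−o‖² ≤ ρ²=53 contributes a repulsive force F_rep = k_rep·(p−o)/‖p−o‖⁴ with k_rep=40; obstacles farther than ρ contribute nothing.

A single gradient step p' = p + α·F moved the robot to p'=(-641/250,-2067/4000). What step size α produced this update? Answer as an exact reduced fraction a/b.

α = 1/4

F_att = 1/4·(g−p) = 1/4·(-8,-10) = (-2.0000,-2.5000)
o1: d²=16 ≤ ρ²=53; F_rep = 40·(0,4)/16² = (0.0000,0.6250)
o2: d²=80 > ρ²=53 → inactive
o3: d²=25 ≤ ρ²=53; F_rep = 40·(-4,-3)/25² = (-0.2560,-0.1920)
o4: d²=104 > ρ²=53 → inactive
F = F_att + ΣF_rep = (-2.2560,-2.0670)
Δp = p'−p = (-0.5640,-0.5168); α = Δx/Fx = (-141/250) / (-282/125) = 1/4
check: Δy/Fy = (-2067/4000) / (-2067/1000) = 1/4 ✓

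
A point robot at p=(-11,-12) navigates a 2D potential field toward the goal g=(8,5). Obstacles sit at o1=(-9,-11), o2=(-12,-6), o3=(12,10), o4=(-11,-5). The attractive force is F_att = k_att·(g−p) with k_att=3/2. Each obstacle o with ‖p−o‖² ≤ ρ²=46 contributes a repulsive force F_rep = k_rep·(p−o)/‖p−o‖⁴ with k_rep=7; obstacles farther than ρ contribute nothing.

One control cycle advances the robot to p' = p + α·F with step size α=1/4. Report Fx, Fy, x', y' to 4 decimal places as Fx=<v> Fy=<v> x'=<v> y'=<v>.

Fx=27.9451 Fy=25.1893 x'=-4.0137 y'=-5.7027

F_att = 3/2·(g−p) = 3/2·(19,17) = (28.5000,25.5000)
o1: d²=5 ≤ ρ²=46; F_rep = 7·(-2,-1)/5² = (-0.5600,-0.2800)
o2: d²=37 ≤ ρ²=46; F_rep = 7·(1,-6)/37² = (0.0051,-0.0307)
o3: d²=1013 > ρ²=46 → inactive
o4: d²=49 > ρ²=46 → inactive
F = F_att + ΣF_rep = (27.9451,25.1893)
p' = p + 1/4·F = (-4.0137,-5.7027)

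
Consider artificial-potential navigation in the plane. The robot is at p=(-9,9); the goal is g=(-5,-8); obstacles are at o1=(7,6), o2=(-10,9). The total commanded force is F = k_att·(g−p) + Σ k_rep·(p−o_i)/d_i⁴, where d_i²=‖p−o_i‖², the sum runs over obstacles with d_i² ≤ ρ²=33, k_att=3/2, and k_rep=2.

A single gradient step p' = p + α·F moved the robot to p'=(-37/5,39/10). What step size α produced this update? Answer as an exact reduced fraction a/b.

α = 1/5

F_att = 3/2·(g−p) = 3/2·(4,-17) = (6.0000,-25.5000)
o1: d²=265 > ρ²=33 → inactive
o2: d²=1 ≤ ρ²=33; F_rep = 2·(1,0)/1² = (2.0000,0.0000)
F = F_att + ΣF_rep = (8.0000,-25.5000)
Δp = p'−p = (1.6000,-5.1000); α = Δx/Fx = (8/5) / (8) = 1/5
check: Δy/Fy = (-51/10) / (-51/2) = 1/5 ✓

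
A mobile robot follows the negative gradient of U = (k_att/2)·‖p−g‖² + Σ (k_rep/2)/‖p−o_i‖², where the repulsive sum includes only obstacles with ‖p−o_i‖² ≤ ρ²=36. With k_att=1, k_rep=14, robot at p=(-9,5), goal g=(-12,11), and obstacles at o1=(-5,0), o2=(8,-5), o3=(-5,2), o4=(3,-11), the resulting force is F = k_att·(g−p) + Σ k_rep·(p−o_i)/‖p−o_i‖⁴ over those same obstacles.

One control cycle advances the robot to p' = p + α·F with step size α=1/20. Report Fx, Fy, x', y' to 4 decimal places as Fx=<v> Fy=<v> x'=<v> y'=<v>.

F_att = 1·(g−p) = 1·(-3,6) = (-3.0000,6.0000)
o1: d²=41 > ρ²=36 → inactive
o2: d²=389 > ρ²=36 → inactive
o3: d²=25 ≤ ρ²=36; F_rep = 14·(-4,3)/25² = (-0.0896,0.0672)
o4: d²=400 > ρ²=36 → inactive
F = F_att + ΣF_rep = (-3.0896,6.0672)
p' = p + 1/20·F = (-9.1545,5.3034)

Fx=-3.0896 Fy=6.0672 x'=-9.1545 y'=5.3034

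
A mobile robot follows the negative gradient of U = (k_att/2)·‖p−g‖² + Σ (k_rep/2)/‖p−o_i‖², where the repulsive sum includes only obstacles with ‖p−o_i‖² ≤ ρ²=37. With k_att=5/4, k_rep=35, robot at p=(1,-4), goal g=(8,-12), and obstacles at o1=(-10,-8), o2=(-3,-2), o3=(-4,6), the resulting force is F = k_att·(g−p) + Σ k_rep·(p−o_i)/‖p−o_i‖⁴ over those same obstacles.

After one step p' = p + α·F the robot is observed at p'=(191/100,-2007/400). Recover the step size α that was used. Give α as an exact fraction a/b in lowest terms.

α = 1/10

F_att = 5/4·(g−p) = 5/4·(7,-8) = (8.7500,-10.0000)
o1: d²=137 > ρ²=37 → inactive
o2: d²=20 ≤ ρ²=37; F_rep = 35·(4,-2)/20² = (0.3500,-0.1750)
o3: d²=125 > ρ²=37 → inactive
F = F_att + ΣF_rep = (9.1000,-10.1750)
Δp = p'−p = (0.9100,-1.0175); α = Δx/Fx = (91/100) / (91/10) = 1/10
check: Δy/Fy = (-407/400) / (-407/40) = 1/10 ✓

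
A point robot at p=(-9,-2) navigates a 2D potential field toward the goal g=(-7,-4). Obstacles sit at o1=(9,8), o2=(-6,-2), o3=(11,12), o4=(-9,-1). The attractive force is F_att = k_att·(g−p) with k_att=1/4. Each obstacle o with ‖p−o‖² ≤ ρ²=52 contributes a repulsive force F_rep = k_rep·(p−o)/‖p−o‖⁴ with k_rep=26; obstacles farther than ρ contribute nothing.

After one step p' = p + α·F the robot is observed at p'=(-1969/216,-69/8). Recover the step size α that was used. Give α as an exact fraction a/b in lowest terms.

F_att = 1/4·(g−p) = 1/4·(2,-2) = (0.5000,-0.5000)
o1: d²=424 > ρ²=52 → inactive
o2: d²=9 ≤ ρ²=52; F_rep = 26·(-3,0)/9² = (-0.9630,0.0000)
o3: d²=596 > ρ²=52 → inactive
o4: d²=1 ≤ ρ²=52; F_rep = 26·(0,-1)/1² = (0.0000,-26.0000)
F = F_att + ΣF_rep = (-0.4630,-26.5000)
Δp = p'−p = (-0.1157,-6.6250); α = Δx/Fx = (-25/216) / (-25/54) = 1/4
check: Δy/Fy = (-53/8) / (-53/2) = 1/4 ✓

α = 1/4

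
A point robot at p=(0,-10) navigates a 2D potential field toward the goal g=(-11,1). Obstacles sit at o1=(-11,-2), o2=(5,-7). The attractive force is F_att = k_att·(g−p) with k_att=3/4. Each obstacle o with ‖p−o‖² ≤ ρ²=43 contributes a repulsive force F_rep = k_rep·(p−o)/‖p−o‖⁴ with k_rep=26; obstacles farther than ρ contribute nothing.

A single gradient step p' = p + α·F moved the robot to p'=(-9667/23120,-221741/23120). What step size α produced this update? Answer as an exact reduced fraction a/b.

α = 1/20

F_att = 3/4·(g−p) = 3/4·(-11,11) = (-8.2500,8.2500)
o1: d²=185 > ρ²=43 → inactive
o2: d²=34 ≤ ρ²=43; F_rep = 26·(-5,-3)/34² = (-0.1125,-0.0675)
F = F_att + ΣF_rep = (-8.3625,8.1825)
Δp = p'−p = (-0.4181,0.4091); α = Δx/Fx = (-9667/23120) / (-9667/1156) = 1/20
check: Δy/Fy = (9459/23120) / (9459/1156) = 1/20 ✓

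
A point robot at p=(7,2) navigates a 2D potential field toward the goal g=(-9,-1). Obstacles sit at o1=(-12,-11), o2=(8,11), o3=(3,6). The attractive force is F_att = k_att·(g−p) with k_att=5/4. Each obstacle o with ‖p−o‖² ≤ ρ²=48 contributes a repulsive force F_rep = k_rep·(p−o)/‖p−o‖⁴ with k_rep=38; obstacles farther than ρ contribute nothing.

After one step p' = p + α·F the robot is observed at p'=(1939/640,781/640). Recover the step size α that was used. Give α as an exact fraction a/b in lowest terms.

F_att = 5/4·(g−p) = 5/4·(-16,-3) = (-20.0000,-3.7500)
o1: d²=530 > ρ²=48 → inactive
o2: d²=82 > ρ²=48 → inactive
o3: d²=32 ≤ ρ²=48; F_rep = 38·(4,-4)/32² = (0.1484,-0.1484)
F = F_att + ΣF_rep = (-19.8516,-3.8984)
Δp = p'−p = (-3.9703,-0.7797); α = Δx/Fx = (-2541/640) / (-2541/128) = 1/5
check: Δy/Fy = (-499/640) / (-499/128) = 1/5 ✓

α = 1/5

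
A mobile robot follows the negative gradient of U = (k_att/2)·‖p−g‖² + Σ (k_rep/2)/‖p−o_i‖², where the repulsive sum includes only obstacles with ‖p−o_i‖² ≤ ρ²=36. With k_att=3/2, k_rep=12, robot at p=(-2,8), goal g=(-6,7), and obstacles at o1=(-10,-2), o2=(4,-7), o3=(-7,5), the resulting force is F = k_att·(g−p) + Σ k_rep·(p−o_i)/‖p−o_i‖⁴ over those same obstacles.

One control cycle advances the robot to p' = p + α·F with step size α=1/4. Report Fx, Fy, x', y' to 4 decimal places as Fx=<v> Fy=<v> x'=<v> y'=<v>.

F_att = 3/2·(g−p) = 3/2·(-4,-1) = (-6.0000,-1.5000)
o1: d²=164 > ρ²=36 → inactive
o2: d²=261 > ρ²=36 → inactive
o3: d²=34 ≤ ρ²=36; F_rep = 12·(5,3)/34² = (0.0519,0.0311)
F = F_att + ΣF_rep = (-5.9481,-1.4689)
p' = p + 1/4·F = (-3.4870,7.6328)

Fx=-5.9481 Fy=-1.4689 x'=-3.4870 y'=7.6328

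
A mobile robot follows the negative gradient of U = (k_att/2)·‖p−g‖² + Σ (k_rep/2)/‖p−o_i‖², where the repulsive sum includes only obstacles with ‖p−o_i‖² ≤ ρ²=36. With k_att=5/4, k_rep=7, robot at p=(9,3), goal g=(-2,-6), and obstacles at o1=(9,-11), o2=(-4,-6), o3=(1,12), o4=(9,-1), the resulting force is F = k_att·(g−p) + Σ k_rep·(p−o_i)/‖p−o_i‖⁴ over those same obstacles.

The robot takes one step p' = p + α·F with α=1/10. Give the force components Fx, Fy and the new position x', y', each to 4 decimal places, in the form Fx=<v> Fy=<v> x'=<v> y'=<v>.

F_att = 5/4·(g−p) = 5/4·(-11,-9) = (-13.7500,-11.2500)
o1: d²=196 > ρ²=36 → inactive
o2: d²=250 > ρ²=36 → inactive
o3: d²=145 > ρ²=36 → inactive
o4: d²=16 ≤ ρ²=36; F_rep = 7·(0,4)/16² = (0.0000,0.1094)
F = F_att + ΣF_rep = (-13.7500,-11.1406)
p' = p + 1/10·F = (7.6250,1.8859)

Fx=-13.7500 Fy=-11.1406 x'=7.6250 y'=1.8859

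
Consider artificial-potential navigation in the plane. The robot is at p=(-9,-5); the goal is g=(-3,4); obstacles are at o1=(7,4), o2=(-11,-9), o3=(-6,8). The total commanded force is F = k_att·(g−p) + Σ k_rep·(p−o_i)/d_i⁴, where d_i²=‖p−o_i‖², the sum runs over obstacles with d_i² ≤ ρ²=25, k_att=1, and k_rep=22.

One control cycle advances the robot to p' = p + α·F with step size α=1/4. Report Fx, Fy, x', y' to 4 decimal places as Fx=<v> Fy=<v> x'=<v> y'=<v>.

Fx=6.1100 Fy=9.2200 x'=-7.4725 y'=-2.6950

F_att = 1·(g−p) = 1·(6,9) = (6.0000,9.0000)
o1: d²=337 > ρ²=25 → inactive
o2: d²=20 ≤ ρ²=25; F_rep = 22·(2,4)/20² = (0.1100,0.2200)
o3: d²=178 > ρ²=25 → inactive
F = F_att + ΣF_rep = (6.1100,9.2200)
p' = p + 1/4·F = (-7.4725,-2.6950)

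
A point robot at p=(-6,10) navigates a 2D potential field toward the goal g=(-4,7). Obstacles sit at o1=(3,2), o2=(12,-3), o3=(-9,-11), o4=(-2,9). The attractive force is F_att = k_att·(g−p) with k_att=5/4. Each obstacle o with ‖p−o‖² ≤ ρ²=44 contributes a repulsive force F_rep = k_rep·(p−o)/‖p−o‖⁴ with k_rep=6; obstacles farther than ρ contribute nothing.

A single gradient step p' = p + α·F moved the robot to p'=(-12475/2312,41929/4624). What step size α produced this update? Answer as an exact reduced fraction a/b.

α = 1/4

F_att = 5/4·(g−p) = 5/4·(2,-3) = (2.5000,-3.7500)
o1: d²=145 > ρ²=44 → inactive
o2: d²=493 > ρ²=44 → inactive
o3: d²=450 > ρ²=44 → inactive
o4: d²=17 ≤ ρ²=44; F_rep = 6·(-4,1)/17² = (-0.0830,0.0208)
F = F_att + ΣF_rep = (2.4170,-3.7292)
Δp = p'−p = (0.6042,-0.9323); α = Δx/Fx = (1397/2312) / (1397/578) = 1/4
check: Δy/Fy = (-4311/4624) / (-4311/1156) = 1/4 ✓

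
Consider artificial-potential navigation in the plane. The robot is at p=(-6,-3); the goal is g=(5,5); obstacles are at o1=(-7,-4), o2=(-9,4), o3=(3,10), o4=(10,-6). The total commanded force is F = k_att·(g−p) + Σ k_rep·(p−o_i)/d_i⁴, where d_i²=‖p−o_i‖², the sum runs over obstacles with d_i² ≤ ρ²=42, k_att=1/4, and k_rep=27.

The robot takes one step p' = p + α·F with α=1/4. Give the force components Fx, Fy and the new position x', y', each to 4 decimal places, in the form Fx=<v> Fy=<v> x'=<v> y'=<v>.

Fx=9.5000 Fy=8.7500 x'=-3.6250 y'=-0.8125

F_att = 1/4·(g−p) = 1/4·(11,8) = (2.7500,2.0000)
o1: d²=2 ≤ ρ²=42; F_rep = 27·(1,1)/2² = (6.7500,6.7500)
o2: d²=58 > ρ²=42 → inactive
o3: d²=250 > ρ²=42 → inactive
o4: d²=265 > ρ²=42 → inactive
F = F_att + ΣF_rep = (9.5000,8.7500)
p' = p + 1/4·F = (-3.6250,-0.8125)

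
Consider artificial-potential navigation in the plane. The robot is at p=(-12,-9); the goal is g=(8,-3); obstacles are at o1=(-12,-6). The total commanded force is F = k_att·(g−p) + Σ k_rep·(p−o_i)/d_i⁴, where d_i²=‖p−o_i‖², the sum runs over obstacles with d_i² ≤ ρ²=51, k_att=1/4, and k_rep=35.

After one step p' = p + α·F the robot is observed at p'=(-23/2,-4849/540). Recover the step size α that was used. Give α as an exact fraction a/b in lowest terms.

α = 1/10

F_att = 1/4·(g−p) = 1/4·(20,6) = (5.0000,1.5000)
o1: d²=9 ≤ ρ²=51; F_rep = 35·(0,-3)/9² = (0.0000,-1.2963)
F = F_att + ΣF_rep = (5.0000,0.2037)
Δp = p'−p = (0.5000,0.0204); α = Δx/Fx = (1/2) / (5) = 1/10
check: Δy/Fy = (11/540) / (11/54) = 1/10 ✓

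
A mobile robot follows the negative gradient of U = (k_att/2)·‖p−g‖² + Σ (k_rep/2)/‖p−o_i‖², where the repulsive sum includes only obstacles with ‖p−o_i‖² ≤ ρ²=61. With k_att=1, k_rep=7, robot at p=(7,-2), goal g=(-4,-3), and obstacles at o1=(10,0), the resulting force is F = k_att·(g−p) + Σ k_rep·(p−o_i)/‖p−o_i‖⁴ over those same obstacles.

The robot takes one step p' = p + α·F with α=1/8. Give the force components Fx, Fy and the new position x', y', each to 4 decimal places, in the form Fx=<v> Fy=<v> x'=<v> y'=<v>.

Fx=-11.1243 Fy=-1.0828 x'=5.6095 y'=-2.1354

F_att = 1·(g−p) = 1·(-11,-1) = (-11.0000,-1.0000)
o1: d²=13 ≤ ρ²=61; F_rep = 7·(-3,-2)/13² = (-0.1243,-0.0828)
F = F_att + ΣF_rep = (-11.1243,-1.0828)
p' = p + 1/8·F = (5.6095,-2.1354)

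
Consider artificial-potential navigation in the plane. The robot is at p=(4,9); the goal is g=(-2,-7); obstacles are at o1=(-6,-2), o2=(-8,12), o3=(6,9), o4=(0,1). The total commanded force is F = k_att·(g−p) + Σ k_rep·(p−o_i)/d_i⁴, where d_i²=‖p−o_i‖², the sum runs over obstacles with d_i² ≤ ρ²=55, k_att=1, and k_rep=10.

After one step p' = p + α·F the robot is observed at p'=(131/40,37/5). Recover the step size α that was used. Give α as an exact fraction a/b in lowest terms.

α = 1/10

F_att = 1·(g−p) = 1·(-6,-16) = (-6.0000,-16.0000)
o1: d²=221 > ρ²=55 → inactive
o2: d²=153 > ρ²=55 → inactive
o3: d²=4 ≤ ρ²=55; F_rep = 10·(-2,0)/4² = (-1.2500,0.0000)
o4: d²=80 > ρ²=55 → inactive
F = F_att + ΣF_rep = (-7.2500,-16.0000)
Δp = p'−p = (-0.7250,-1.6000); α = Δx/Fx = (-29/40) / (-29/4) = 1/10
check: Δy/Fy = (-8/5) / (-16) = 1/10 ✓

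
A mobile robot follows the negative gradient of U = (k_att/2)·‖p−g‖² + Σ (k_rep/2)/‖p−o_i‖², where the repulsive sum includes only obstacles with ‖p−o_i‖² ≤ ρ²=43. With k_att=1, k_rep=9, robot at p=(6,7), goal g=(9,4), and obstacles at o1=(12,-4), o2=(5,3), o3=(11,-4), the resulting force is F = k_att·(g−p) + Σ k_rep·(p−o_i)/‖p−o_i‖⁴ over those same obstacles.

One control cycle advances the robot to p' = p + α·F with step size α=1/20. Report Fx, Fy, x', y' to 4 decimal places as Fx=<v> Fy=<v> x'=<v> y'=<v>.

F_att = 1·(g−p) = 1·(3,-3) = (3.0000,-3.0000)
o1: d²=157 > ρ²=43 → inactive
o2: d²=17 ≤ ρ²=43; F_rep = 9·(1,4)/17² = (0.0311,0.1246)
o3: d²=146 > ρ²=43 → inactive
F = F_att + ΣF_rep = (3.0311,-2.8754)
p' = p + 1/20·F = (6.1516,6.8562)

Fx=3.0311 Fy=-2.8754 x'=6.1516 y'=6.8562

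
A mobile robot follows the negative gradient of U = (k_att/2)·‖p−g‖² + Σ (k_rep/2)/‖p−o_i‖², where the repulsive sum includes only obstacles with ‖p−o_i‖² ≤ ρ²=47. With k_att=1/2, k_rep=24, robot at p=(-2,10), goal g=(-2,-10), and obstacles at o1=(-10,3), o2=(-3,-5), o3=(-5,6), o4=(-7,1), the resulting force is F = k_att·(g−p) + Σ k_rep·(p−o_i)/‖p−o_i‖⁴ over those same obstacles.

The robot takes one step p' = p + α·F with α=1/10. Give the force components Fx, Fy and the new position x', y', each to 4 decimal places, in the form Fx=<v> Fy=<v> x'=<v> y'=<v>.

F_att = 1/2·(g−p) = 1/2·(0,-20) = (0.0000,-10.0000)
o1: d²=113 > ρ²=47 → inactive
o2: d²=226 > ρ²=47 → inactive
o3: d²=25 ≤ ρ²=47; F_rep = 24·(3,4)/25² = (0.1152,0.1536)
o4: d²=106 > ρ²=47 → inactive
F = F_att + ΣF_rep = (0.1152,-9.8464)
p' = p + 1/10·F = (-1.9885,9.0154)

Fx=0.1152 Fy=-9.8464 x'=-1.9885 y'=9.0154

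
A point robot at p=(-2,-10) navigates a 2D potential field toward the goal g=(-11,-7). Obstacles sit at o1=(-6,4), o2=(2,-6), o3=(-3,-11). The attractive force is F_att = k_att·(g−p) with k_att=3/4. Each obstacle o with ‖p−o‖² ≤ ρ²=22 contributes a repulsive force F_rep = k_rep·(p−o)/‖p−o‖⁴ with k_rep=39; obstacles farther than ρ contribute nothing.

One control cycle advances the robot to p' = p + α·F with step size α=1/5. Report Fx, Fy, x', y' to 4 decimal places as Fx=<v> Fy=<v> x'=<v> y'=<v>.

Fx=3.0000 Fy=12.0000 x'=-1.4000 y'=-7.6000

F_att = 3/4·(g−p) = 3/4·(-9,3) = (-6.7500,2.2500)
o1: d²=212 > ρ²=22 → inactive
o2: d²=32 > ρ²=22 → inactive
o3: d²=2 ≤ ρ²=22; F_rep = 39·(1,1)/2² = (9.7500,9.7500)
F = F_att + ΣF_rep = (3.0000,12.0000)
p' = p + 1/5·F = (-1.4000,-7.6000)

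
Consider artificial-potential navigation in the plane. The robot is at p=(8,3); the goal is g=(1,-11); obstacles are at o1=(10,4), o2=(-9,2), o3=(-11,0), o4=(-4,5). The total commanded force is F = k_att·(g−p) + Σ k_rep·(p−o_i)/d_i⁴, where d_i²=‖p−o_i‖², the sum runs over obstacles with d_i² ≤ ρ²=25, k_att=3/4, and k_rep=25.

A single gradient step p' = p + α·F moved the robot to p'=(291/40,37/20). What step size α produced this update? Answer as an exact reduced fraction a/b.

α = 1/10

F_att = 3/4·(g−p) = 3/4·(-7,-14) = (-5.2500,-10.5000)
o1: d²=5 ≤ ρ²=25; F_rep = 25·(-2,-1)/5² = (-2.0000,-1.0000)
o2: d²=290 > ρ²=25 → inactive
o3: d²=370 > ρ²=25 → inactive
o4: d²=148 > ρ²=25 → inactive
F = F_att + ΣF_rep = (-7.2500,-11.5000)
Δp = p'−p = (-0.7250,-1.1500); α = Δx/Fx = (-29/40) / (-29/4) = 1/10
check: Δy/Fy = (-23/20) / (-23/2) = 1/10 ✓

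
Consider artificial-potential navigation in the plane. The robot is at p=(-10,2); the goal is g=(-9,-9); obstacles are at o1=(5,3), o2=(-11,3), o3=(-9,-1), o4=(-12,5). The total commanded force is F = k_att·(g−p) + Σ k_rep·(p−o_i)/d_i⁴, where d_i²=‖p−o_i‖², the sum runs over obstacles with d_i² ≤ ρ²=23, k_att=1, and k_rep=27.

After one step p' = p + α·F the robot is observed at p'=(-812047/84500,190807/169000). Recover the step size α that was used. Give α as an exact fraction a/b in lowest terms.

F_att = 1·(g−p) = 1·(1,-11) = (1.0000,-11.0000)
o1: d²=226 > ρ²=23 → inactive
o2: d²=2 ≤ ρ²=23; F_rep = 27·(1,-1)/2² = (6.7500,-6.7500)
o3: d²=10 ≤ ρ²=23; F_rep = 27·(-1,3)/10² = (-0.2700,0.8100)
o4: d²=13 ≤ ρ²=23; F_rep = 27·(2,-3)/13² = (0.3195,-0.4793)
F = F_att + ΣF_rep = (7.7995,-17.4193)
Δp = p'−p = (0.3900,-0.8710); α = Δx/Fx = (32953/84500) / (32953/4225) = 1/20
check: Δy/Fy = (-147193/169000) / (-147193/8450) = 1/20 ✓

α = 1/20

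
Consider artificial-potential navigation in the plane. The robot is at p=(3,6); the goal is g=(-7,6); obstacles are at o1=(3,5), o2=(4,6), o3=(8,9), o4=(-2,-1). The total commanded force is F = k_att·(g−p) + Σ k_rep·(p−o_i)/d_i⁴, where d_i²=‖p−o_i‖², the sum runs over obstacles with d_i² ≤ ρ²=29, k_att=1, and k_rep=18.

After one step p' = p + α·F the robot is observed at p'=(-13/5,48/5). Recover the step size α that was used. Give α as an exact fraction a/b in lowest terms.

F_att = 1·(g−p) = 1·(-10,0) = (-10.0000,0.0000)
o1: d²=1 ≤ ρ²=29; F_rep = 18·(0,1)/1² = (0.0000,18.0000)
o2: d²=1 ≤ ρ²=29; F_rep = 18·(-1,0)/1² = (-18.0000,0.0000)
o3: d²=34 > ρ²=29 → inactive
o4: d²=74 > ρ²=29 → inactive
F = F_att + ΣF_rep = (-28.0000,18.0000)
Δp = p'−p = (-5.6000,3.6000); α = Δx/Fx = (-28/5) / (-28) = 1/5
check: Δy/Fy = (18/5) / (18) = 1/5 ✓

α = 1/5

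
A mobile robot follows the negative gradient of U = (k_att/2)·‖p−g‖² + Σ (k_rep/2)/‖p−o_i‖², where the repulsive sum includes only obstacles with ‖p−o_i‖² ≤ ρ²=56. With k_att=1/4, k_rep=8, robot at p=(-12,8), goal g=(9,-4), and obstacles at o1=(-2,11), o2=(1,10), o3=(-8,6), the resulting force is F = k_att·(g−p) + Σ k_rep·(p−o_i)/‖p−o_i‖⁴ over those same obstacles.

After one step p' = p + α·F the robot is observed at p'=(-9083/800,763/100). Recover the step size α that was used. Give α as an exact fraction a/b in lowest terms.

α = 1/8

F_att = 1/4·(g−p) = 1/4·(21,-12) = (5.2500,-3.0000)
o1: d²=109 > ρ²=56 → inactive
o2: d²=173 > ρ²=56 → inactive
o3: d²=20 ≤ ρ²=56; F_rep = 8·(-4,2)/20² = (-0.0800,0.0400)
F = F_att + ΣF_rep = (5.1700,-2.9600)
Δp = p'−p = (0.6462,-0.3700); α = Δx/Fx = (517/800) / (517/100) = 1/8
check: Δy/Fy = (-37/100) / (-74/25) = 1/8 ✓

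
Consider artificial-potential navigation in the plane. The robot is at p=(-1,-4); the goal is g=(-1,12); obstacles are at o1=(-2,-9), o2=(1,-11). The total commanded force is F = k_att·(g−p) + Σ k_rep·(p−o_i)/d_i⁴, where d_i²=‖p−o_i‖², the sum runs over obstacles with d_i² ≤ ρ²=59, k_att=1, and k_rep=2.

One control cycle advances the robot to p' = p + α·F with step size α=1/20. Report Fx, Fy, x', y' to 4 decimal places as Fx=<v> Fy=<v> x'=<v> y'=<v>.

F_att = 1·(g−p) = 1·(0,16) = (0.0000,16.0000)
o1: d²=26 ≤ ρ²=59; F_rep = 2·(1,5)/26² = (0.0030,0.0148)
o2: d²=53 ≤ ρ²=59; F_rep = 2·(-2,7)/53² = (-0.0014,0.0050)
F = F_att + ΣF_rep = (0.0015,16.0198)
p' = p + 1/20·F = (-0.9999,-3.1990)

Fx=0.0015 Fy=16.0198 x'=-0.9999 y'=-3.1990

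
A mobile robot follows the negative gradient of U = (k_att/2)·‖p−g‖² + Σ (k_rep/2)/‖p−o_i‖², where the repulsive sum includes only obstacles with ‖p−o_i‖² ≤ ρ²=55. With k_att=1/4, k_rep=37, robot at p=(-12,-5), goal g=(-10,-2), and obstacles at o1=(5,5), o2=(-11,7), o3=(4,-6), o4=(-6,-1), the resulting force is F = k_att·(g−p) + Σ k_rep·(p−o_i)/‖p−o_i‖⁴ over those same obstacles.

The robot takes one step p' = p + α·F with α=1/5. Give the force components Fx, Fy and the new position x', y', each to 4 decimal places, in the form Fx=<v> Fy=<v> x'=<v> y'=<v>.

Fx=0.4179 Fy=0.6953 x'=-11.9164 y'=-4.8609

F_att = 1/4·(g−p) = 1/4·(2,3) = (0.5000,0.7500)
o1: d²=389 > ρ²=55 → inactive
o2: d²=145 > ρ²=55 → inactive
o3: d²=257 > ρ²=55 → inactive
o4: d²=52 ≤ ρ²=55; F_rep = 37·(-6,-4)/52² = (-0.0821,-0.0547)
F = F_att + ΣF_rep = (0.4179,0.6953)
p' = p + 1/5·F = (-11.9164,-4.8609)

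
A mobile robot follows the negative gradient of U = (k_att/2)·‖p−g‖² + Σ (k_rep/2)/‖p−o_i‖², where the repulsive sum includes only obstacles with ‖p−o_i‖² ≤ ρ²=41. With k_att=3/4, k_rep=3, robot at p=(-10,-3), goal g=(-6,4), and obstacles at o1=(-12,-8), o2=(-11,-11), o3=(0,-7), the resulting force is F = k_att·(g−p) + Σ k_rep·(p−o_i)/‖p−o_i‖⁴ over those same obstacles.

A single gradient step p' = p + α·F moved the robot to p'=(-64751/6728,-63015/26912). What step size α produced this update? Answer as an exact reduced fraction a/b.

F_att = 3/4·(g−p) = 3/4·(4,7) = (3.0000,5.2500)
o1: d²=29 ≤ ρ²=41; F_rep = 3·(2,5)/29² = (0.0071,0.0178)
o2: d²=65 > ρ²=41 → inactive
o3: d²=116 > ρ²=41 → inactive
F = F_att + ΣF_rep = (3.0071,5.2678)
Δp = p'−p = (0.3759,0.6585); α = Δx/Fx = (2529/6728) / (2529/841) = 1/8
check: Δy/Fy = (17721/26912) / (17721/3364) = 1/8 ✓

α = 1/8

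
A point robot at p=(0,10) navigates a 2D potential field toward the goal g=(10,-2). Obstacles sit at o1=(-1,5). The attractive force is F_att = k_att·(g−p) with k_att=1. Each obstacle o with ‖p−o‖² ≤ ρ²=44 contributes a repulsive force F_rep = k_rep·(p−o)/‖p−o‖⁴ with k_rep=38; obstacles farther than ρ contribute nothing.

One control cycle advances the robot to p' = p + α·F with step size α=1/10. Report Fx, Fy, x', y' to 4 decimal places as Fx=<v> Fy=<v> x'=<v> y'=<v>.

F_att = 1·(g−p) = 1·(10,-12) = (10.0000,-12.0000)
o1: d²=26 ≤ ρ²=44; F_rep = 38·(1,5)/26² = (0.0562,0.2811)
F = F_att + ΣF_rep = (10.0562,-11.7189)
p' = p + 1/10·F = (1.0056,8.8281)

Fx=10.0562 Fy=-11.7189 x'=1.0056 y'=8.8281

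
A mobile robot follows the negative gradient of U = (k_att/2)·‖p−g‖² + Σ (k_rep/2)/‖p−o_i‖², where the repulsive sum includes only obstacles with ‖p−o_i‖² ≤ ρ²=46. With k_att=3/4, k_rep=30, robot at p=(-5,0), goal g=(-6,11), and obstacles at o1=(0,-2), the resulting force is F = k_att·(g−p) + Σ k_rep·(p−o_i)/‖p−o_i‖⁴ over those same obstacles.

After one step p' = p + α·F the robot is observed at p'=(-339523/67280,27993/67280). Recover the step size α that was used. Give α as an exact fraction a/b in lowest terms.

α = 1/20

F_att = 3/4·(g−p) = 3/4·(-1,11) = (-0.7500,8.2500)
o1: d²=29 ≤ ρ²=46; F_rep = 30·(-5,2)/29² = (-0.1784,0.0713)
F = F_att + ΣF_rep = (-0.9284,8.3213)
Δp = p'−p = (-0.0464,0.4161); α = Δx/Fx = (-3123/67280) / (-3123/3364) = 1/20
check: Δy/Fy = (27993/67280) / (27993/3364) = 1/20 ✓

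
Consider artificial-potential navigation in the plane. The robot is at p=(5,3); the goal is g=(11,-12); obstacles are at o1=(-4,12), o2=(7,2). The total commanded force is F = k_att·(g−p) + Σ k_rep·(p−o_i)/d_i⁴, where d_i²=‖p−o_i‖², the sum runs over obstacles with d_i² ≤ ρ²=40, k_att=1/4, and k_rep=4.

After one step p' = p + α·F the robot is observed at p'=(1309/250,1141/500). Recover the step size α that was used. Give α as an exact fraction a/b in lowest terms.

α = 1/5

F_att = 1/4·(g−p) = 1/4·(6,-15) = (1.5000,-3.7500)
o1: d²=162 > ρ²=40 → inactive
o2: d²=5 ≤ ρ²=40; F_rep = 4·(-2,1)/5² = (-0.3200,0.1600)
F = F_att + ΣF_rep = (1.1800,-3.5900)
Δp = p'−p = (0.2360,-0.7180); α = Δx/Fx = (59/250) / (59/50) = 1/5
check: Δy/Fy = (-359/500) / (-359/100) = 1/5 ✓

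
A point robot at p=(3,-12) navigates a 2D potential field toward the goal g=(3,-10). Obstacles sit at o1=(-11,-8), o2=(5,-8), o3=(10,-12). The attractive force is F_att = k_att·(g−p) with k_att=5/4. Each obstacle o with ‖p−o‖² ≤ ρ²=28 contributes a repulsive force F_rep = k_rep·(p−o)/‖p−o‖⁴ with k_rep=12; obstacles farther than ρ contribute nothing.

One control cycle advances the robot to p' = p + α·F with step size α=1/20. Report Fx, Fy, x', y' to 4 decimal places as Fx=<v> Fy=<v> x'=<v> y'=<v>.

F_att = 5/4·(g−p) = 5/4·(0,2) = (0.0000,2.5000)
o1: d²=212 > ρ²=28 → inactive
o2: d²=20 ≤ ρ²=28; F_rep = 12·(-2,-4)/20² = (-0.0600,-0.1200)
o3: d²=49 > ρ²=28 → inactive
F = F_att + ΣF_rep = (-0.0600,2.3800)
p' = p + 1/20·F = (2.9970,-11.8810)

Fx=-0.0600 Fy=2.3800 x'=2.9970 y'=-11.8810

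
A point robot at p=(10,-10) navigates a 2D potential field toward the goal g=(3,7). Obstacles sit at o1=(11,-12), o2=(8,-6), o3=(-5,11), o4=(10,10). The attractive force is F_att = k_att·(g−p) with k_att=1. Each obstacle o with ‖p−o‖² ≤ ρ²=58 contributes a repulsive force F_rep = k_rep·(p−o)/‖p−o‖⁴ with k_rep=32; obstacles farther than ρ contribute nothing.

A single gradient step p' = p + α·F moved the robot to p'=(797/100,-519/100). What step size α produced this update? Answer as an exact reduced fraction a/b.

F_att = 1·(g−p) = 1·(-7,17) = (-7.0000,17.0000)
o1: d²=5 ≤ ρ²=58; F_rep = 32·(-1,2)/5² = (-1.2800,2.5600)
o2: d²=20 ≤ ρ²=58; F_rep = 32·(2,-4)/20² = (0.1600,-0.3200)
o3: d²=666 > ρ²=58 → inactive
o4: d²=400 > ρ²=58 → inactive
F = F_att + ΣF_rep = (-8.1200,19.2400)
Δp = p'−p = (-2.0300,4.8100); α = Δx/Fx = (-203/100) / (-203/25) = 1/4
check: Δy/Fy = (481/100) / (481/25) = 1/4 ✓

α = 1/4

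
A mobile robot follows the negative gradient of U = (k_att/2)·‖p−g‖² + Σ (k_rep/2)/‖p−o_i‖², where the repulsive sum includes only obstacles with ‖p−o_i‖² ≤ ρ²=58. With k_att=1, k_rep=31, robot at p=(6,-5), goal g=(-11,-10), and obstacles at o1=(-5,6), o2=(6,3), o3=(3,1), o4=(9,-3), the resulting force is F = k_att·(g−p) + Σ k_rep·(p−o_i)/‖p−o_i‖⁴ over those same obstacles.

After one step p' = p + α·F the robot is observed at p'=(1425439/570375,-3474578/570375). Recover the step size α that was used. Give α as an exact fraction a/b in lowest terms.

F_att = 1·(g−p) = 1·(-17,-5) = (-17.0000,-5.0000)
o1: d²=242 > ρ²=58 → inactive
o2: d²=64 > ρ²=58 → inactive
o3: d²=45 ≤ ρ²=58; F_rep = 31·(3,-6)/45² = (0.0459,-0.0919)
o4: d²=13 ≤ ρ²=58; F_rep = 31·(-3,-2)/13² = (-0.5503,-0.3669)
F = F_att + ΣF_rep = (-17.5044,-5.4587)
Δp = p'−p = (-3.5009,-1.0917); α = Δx/Fx = (-1996811/570375) / (-1996811/114075) = 1/5
check: Δy/Fy = (-622703/570375) / (-622703/114075) = 1/5 ✓

α = 1/5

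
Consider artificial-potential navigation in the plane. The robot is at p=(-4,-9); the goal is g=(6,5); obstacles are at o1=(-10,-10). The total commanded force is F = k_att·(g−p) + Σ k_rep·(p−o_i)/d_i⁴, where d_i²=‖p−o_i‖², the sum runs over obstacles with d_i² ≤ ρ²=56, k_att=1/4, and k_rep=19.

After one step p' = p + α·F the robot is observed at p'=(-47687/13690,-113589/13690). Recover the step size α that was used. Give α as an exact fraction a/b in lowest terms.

F_att = 1/4·(g−p) = 1/4·(10,14) = (2.5000,3.5000)
o1: d²=37 ≤ ρ²=56; F_rep = 19·(6,1)/37² = (0.0833,0.0139)
F = F_att + ΣF_rep = (2.5833,3.5139)
Δp = p'−p = (0.5167,0.7028); α = Δx/Fx = (7073/13690) / (7073/2738) = 1/5
check: Δy/Fy = (9621/13690) / (9621/2738) = 1/5 ✓

α = 1/5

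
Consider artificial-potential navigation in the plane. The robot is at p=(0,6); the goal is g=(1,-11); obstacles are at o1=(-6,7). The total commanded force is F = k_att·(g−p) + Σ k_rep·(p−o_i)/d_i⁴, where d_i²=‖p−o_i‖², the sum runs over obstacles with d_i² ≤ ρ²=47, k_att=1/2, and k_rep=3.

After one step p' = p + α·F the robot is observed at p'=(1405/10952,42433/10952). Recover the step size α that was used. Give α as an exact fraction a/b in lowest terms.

α = 1/4

F_att = 1/2·(g−p) = 1/2·(1,-17) = (0.5000,-8.5000)
o1: d²=37 ≤ ρ²=47; F_rep = 3·(6,-1)/37² = (0.0131,-0.0022)
F = F_att + ΣF_rep = (0.5131,-8.5022)
Δp = p'−p = (0.1283,-2.1255); α = Δx/Fx = (1405/10952) / (1405/2738) = 1/4
check: Δy/Fy = (-23279/10952) / (-23279/2738) = 1/4 ✓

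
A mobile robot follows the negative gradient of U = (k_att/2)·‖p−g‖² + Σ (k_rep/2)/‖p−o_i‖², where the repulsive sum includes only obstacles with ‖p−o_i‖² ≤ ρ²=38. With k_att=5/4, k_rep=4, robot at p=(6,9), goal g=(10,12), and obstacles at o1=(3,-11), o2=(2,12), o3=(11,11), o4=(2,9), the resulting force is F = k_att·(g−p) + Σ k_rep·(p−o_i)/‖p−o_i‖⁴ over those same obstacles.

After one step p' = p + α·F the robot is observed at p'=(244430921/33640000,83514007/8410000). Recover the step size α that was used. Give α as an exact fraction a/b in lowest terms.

F_att = 5/4·(g−p) = 5/4·(4,3) = (5.0000,3.7500)
o1: d²=409 > ρ²=38 → inactive
o2: d²=25 ≤ ρ²=38; F_rep = 4·(4,-3)/25² = (0.0256,-0.0192)
o3: d²=29 ≤ ρ²=38; F_rep = 4·(-5,-2)/29² = (-0.0238,-0.0095)
o4: d²=16 ≤ ρ²=38; F_rep = 4·(4,0)/16² = (0.0625,0.0000)
F = F_att + ΣF_rep = (5.0643,3.7213)
Δp = p'−p = (1.2661,0.9303); α = Δx/Fx = (42590921/33640000) / (42590921/8410000) = 1/4
check: Δy/Fy = (7824007/8410000) / (7824007/2102500) = 1/4 ✓

α = 1/4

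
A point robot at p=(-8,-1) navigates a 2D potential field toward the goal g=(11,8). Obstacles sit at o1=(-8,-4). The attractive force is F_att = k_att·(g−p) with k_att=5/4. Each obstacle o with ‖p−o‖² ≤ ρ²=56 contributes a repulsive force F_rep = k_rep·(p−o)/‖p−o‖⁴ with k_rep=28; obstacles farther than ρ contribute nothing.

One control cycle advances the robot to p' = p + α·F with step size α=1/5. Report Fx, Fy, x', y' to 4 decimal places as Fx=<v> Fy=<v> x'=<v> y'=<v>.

Fx=23.7500 Fy=12.2870 x'=-3.2500 y'=1.4574

F_att = 5/4·(g−p) = 5/4·(19,9) = (23.7500,11.2500)
o1: d²=9 ≤ ρ²=56; F_rep = 28·(0,3)/9² = (0.0000,1.0370)
F = F_att + ΣF_rep = (23.7500,12.2870)
p' = p + 1/5·F = (-3.2500,1.4574)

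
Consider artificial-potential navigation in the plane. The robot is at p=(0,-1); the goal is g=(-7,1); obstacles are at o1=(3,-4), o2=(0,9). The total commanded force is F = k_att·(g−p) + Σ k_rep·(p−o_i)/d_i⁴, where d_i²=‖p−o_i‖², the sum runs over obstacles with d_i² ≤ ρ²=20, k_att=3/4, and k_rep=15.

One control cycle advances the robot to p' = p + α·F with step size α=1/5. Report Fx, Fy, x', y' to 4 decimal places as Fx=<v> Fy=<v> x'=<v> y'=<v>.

F_att = 3/4·(g−p) = 3/4·(-7,2) = (-5.2500,1.5000)
o1: d²=18 ≤ ρ²=20; F_rep = 15·(-3,3)/18² = (-0.1389,0.1389)
o2: d²=100 > ρ²=20 → inactive
F = F_att + ΣF_rep = (-5.3889,1.6389)
p' = p + 1/5·F = (-1.0778,-0.6722)

Fx=-5.3889 Fy=1.6389 x'=-1.0778 y'=-0.6722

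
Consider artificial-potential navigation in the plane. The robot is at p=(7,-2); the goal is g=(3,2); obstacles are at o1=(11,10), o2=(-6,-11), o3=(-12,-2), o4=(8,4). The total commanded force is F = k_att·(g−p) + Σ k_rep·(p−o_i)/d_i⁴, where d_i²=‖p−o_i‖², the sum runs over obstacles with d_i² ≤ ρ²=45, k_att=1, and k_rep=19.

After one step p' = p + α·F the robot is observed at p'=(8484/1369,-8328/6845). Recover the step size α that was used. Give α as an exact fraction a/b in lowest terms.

α = 1/5

F_att = 1·(g−p) = 1·(-4,4) = (-4.0000,4.0000)
o1: d²=160 > ρ²=45 → inactive
o2: d²=250 > ρ²=45 → inactive
o3: d²=361 > ρ²=45 → inactive
o4: d²=37 ≤ ρ²=45; F_rep = 19·(-1,-6)/37² = (-0.0139,-0.0833)
F = F_att + ΣF_rep = (-4.0139,3.9167)
Δp = p'−p = (-0.8028,0.7833); α = Δx/Fx = (-1099/1369) / (-5495/1369) = 1/5
check: Δy/Fy = (5362/6845) / (5362/1369) = 1/5 ✓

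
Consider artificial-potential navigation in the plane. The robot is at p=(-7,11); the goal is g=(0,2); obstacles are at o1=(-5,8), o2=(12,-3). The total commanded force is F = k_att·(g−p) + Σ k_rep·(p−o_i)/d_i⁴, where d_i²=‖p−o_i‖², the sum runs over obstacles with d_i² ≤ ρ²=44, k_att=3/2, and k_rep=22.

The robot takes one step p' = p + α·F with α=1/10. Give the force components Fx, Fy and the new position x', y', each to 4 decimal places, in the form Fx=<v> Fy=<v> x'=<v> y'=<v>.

F_att = 3/2·(g−p) = 3/2·(7,-9) = (10.5000,-13.5000)
o1: d²=13 ≤ ρ²=44; F_rep = 22·(-2,3)/13² = (-0.2604,0.3905)
o2: d²=557 > ρ²=44 → inactive
F = F_att + ΣF_rep = (10.2396,-13.1095)
p' = p + 1/10·F = (-5.9760,9.6891)

Fx=10.2396 Fy=-13.1095 x'=-5.9760 y'=9.6891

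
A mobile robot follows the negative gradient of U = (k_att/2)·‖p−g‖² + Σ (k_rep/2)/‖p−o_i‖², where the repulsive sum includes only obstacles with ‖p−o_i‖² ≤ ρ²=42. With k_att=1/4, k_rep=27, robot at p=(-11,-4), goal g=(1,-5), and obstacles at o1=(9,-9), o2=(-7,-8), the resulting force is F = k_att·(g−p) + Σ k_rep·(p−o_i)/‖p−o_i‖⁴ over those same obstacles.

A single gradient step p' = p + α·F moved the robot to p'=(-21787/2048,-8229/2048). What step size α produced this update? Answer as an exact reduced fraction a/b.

F_att = 1/4·(g−p) = 1/4·(12,-1) = (3.0000,-0.2500)
o1: d²=425 > ρ²=42 → inactive
o2: d²=32 ≤ ρ²=42; F_rep = 27·(-4,4)/32² = (-0.1055,0.1055)
F = F_att + ΣF_rep = (2.8945,-0.1445)
Δp = p'−p = (0.3618,-0.0181); α = Δx/Fx = (741/2048) / (741/256) = 1/8
check: Δy/Fy = (-37/2048) / (-37/256) = 1/8 ✓

α = 1/8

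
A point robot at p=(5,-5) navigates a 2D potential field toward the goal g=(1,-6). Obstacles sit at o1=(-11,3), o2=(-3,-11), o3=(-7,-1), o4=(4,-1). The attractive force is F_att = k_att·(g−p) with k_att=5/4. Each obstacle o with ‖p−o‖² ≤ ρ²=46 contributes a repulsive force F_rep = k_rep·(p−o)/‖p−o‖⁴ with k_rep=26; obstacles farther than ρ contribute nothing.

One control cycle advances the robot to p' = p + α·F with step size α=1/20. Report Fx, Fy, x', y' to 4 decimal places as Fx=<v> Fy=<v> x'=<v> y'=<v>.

Fx=-4.9100 Fy=-1.6099 x'=4.7545 y'=-5.0805

F_att = 5/4·(g−p) = 5/4·(-4,-1) = (-5.0000,-1.2500)
o1: d²=320 > ρ²=46 → inactive
o2: d²=100 > ρ²=46 → inactive
o3: d²=160 > ρ²=46 → inactive
o4: d²=17 ≤ ρ²=46; F_rep = 26·(1,-4)/17² = (0.0900,-0.3599)
F = F_att + ΣF_rep = (-4.9100,-1.6099)
p' = p + 1/20·F = (4.7545,-5.0805)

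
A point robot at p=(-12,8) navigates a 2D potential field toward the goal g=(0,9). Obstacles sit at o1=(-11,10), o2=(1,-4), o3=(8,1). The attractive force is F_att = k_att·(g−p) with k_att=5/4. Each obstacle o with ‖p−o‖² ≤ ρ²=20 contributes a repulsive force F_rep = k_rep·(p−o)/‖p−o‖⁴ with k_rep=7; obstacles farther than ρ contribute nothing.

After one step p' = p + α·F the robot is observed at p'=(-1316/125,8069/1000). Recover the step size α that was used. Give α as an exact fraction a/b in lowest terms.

α = 1/10

F_att = 5/4·(g−p) = 5/4·(12,1) = (15.0000,1.2500)
o1: d²=5 ≤ ρ²=20; F_rep = 7·(-1,-2)/5² = (-0.2800,-0.5600)
o2: d²=313 > ρ²=20 → inactive
o3: d²=449 > ρ²=20 → inactive
F = F_att + ΣF_rep = (14.7200,0.6900)
Δp = p'−p = (1.4720,0.0690); α = Δx/Fx = (184/125) / (368/25) = 1/10
check: Δy/Fy = (69/1000) / (69/100) = 1/10 ✓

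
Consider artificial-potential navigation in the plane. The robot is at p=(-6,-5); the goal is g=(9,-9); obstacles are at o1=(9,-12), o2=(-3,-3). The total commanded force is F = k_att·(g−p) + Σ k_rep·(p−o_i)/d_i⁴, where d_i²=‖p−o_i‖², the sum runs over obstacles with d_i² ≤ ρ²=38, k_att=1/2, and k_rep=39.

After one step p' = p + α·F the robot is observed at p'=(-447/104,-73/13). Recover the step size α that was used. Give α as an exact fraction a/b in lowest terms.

α = 1/4

F_att = 1/2·(g−p) = 1/2·(15,-4) = (7.5000,-2.0000)
o1: d²=274 > ρ²=38 → inactive
o2: d²=13 ≤ ρ²=38; F_rep = 39·(-3,-2)/13² = (-0.6923,-0.4615)
F = F_att + ΣF_rep = (6.8077,-2.4615)
Δp = p'−p = (1.7019,-0.6154); α = Δx/Fx = (177/104) / (177/26) = 1/4
check: Δy/Fy = (-8/13) / (-32/13) = 1/4 ✓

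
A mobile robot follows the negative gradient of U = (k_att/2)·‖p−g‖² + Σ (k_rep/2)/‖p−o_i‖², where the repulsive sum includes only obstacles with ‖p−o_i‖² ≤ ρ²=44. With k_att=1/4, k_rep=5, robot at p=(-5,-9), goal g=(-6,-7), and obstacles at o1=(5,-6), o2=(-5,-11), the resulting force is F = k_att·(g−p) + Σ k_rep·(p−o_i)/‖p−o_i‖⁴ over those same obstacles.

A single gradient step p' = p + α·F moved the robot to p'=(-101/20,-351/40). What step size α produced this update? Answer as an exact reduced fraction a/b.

α = 1/5

F_att = 1/4·(g−p) = 1/4·(-1,2) = (-0.2500,0.5000)
o1: d²=109 > ρ²=44 → inactive
o2: d²=4 ≤ ρ²=44; F_rep = 5·(0,2)/4² = (0.0000,0.6250)
F = F_att + ΣF_rep = (-0.2500,1.1250)
Δp = p'−p = (-0.0500,0.2250); α = Δx/Fx = (-1/20) / (-1/4) = 1/5
check: Δy/Fy = (9/40) / (9/8) = 1/5 ✓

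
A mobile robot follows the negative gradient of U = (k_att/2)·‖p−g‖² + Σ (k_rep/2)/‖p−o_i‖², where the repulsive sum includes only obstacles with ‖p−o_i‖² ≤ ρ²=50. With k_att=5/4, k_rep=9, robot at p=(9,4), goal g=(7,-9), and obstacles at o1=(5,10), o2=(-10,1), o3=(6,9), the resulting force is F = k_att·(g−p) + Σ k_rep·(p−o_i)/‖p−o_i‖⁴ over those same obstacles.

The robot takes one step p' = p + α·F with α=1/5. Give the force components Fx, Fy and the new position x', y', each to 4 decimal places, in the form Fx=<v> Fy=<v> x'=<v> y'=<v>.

Fx=-2.4766 Fy=-16.2889 x'=8.5047 y'=0.7422

F_att = 5/4·(g−p) = 5/4·(-2,-13) = (-2.5000,-16.2500)
o1: d²=52 > ρ²=50 → inactive
o2: d²=370 > ρ²=50 → inactive
o3: d²=34 ≤ ρ²=50; F_rep = 9·(3,-5)/34² = (0.0234,-0.0389)
F = F_att + ΣF_rep = (-2.4766,-16.2889)
p' = p + 1/5·F = (8.5047,0.7422)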